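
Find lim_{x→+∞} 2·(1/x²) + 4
Evaluate the dominant behaviour as x → +∞; each term tends to a finite value or vanishes.
Limit = 4.

Final answer: 4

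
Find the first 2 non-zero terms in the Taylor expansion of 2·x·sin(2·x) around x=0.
-8·x^4/3 + 4·x^2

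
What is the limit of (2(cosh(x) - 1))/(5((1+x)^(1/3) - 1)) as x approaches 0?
Both numerator and denominator → 0 as x → 0; this is a 0/0 indeterminate form.
Expand each to leading order near x = 0: numerator ~ x^2, denominator ~ 5·x/3.
The limit of the ratio is 0.

Final answer: 0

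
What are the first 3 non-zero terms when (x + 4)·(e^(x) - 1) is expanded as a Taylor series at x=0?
7·x^3/6 + 3·x^2 + 4·x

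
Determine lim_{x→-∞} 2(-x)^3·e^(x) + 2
The product is a 0·∞ indeterminate form at x → -∞.
Rewrite the product as 2(-x)^3 / e^(-x) (an ∞/∞ form) and apply L'Hôpital, or use the standard hierarchy e^(|x|) ≫ |(-x)^3| as x → -∞.
The indeterminate product → 0, so the limit = 2.

Final answer: 2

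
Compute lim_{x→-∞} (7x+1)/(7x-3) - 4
Evaluate the dominant behaviour as x → -∞; each term tends to a finite value or vanishes.
Limit = -3.

Final answer: -3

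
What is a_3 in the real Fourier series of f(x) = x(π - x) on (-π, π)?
a_3 = (1/π) ∫_{-π}^{π} f(x)·cos(3x) dx.
Evaluate the integral (use parity and integration by parts as needed): a_3 = 4/9.

Final answer: 4/9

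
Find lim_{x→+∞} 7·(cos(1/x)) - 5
Evaluate the dominant behaviour as x → +∞; each term tends to a finite value or vanishes.
Limit = 2.

Final answer: 2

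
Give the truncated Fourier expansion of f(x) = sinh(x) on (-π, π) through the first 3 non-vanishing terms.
sin(x)·sinh(π)/π - 4·sin(2·x)·sinh(π)/(5·π) + 3·sin(3·x)·sinh(π)/(5·π)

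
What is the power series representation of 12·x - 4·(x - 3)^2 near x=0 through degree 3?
-4·x^2 + 36·x - 36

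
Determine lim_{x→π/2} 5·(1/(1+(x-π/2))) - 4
Direct substitution at x = π/2 gives 1.

Final answer: 1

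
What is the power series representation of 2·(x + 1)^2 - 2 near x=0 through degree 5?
2·x^2 + 4·x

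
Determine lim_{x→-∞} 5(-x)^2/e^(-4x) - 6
The quotient is an ∞/∞ indeterminate form as x → -∞.
Compare growth rates of the dominant terms (exponentials ≫ polynomials ≫ logarithms), or apply L'Hôpital's rule; the quotient → 0.
Adding the constant: 0 - 6 = -6. Limit = -6.

Final answer: -6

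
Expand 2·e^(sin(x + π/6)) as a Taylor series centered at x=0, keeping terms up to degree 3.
-7·√(3)·x^3·e^(1/2)/24 + x^2·e^(1/2)/4 + √(3)·x·e^(1/2) + 2·e^(1/2)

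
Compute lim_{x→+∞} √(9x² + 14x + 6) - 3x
As x → +∞: multiply by the conjugate to get (14x+6)/(√(9x²+14x+6)+3x); the denominator ~ 6x, so the limit is 14/6 = 7/3.
Limit = 7/3.

Final answer: 7/3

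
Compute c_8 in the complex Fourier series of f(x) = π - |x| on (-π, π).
Compute the real Fourier coefficients first: a_8 = 0, b_8 = 0.
Then c_8 = (a_8 − i·b_8)/2 = 0.

Final answer: 0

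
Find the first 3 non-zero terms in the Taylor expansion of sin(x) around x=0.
x^5/120 - x^3/6 + x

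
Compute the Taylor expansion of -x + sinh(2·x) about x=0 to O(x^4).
4·x^3/3 + x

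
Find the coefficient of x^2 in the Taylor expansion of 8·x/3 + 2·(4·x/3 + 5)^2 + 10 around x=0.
Expand to order 2: 8·x/3 + 2·(4·x/3 + 5)^2 + 10 = 32·x^2/9 + 88·x/3 + 60 + O(x^3).
The coefficient of x^2 is 32/9.

Final answer: 32/9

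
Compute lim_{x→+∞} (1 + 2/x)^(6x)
As x → +∞: write (1 + 2/x)^(6x) = ((1 + 2/x)^x)^6 → (e^2)^6 = e^12.
Limit = e^(12).

Final answer: e^(12)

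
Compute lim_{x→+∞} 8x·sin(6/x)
As x → +∞: let u = 6/x → 0⁺; then 8·x·sin(6/x) = 8·6·sin(u)/u → 8·6·1 = 48.
Limit = 48.

Final answer: 48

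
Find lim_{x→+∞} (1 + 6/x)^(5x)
As x → +∞: write (1 + 6/x)^(5x) = ((1 + 6/x)^x)^5 → (e^6)^5 = e^30.
Limit = e^(30).

Final answer: e^(30)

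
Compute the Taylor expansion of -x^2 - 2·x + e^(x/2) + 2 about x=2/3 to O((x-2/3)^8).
2/9 + e^(1/3) + (-10/3 + e^(1/3)/2)·(x - 2/3) + (-1 + e^(1/3)/8)·(x - 2/3)^2 + e^(1/3)·(x - 2/3)^3/48 + e^(1/3)·(x - 2/3)^4/384 + e^(1/3)·(x - 2/3)^5/3840 + e^(1/3)·(x - 2/3)^6/46080 + e^(1/3)·(x - 2/3)^7/645120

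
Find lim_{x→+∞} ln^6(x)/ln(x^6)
This is an ∞/∞ indeterminate form as x → +∞.
Write ln(x^6) = 6·ln(x), reducing the quotient to ln^5(x)/6 → ∞.
Limit = ∞.

Final answer: ∞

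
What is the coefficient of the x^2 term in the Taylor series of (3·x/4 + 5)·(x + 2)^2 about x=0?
Expand to order 2: (3·x/4 + 5)·(x + 2)^2 = 8·x^2 + 23·x + 20 + O(x^3).
The coefficient of x^2 is 8.

Final answer: 8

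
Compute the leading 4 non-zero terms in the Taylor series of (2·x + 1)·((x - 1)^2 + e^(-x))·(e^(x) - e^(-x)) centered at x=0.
6·x^4 - 25·x^3/3 + 2·x^2 + 4·x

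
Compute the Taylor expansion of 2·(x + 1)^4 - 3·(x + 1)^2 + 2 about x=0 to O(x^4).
8·x^3 + 9·x^2 + 2·x + 1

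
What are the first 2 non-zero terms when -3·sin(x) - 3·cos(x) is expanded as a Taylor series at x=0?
-3·x - 3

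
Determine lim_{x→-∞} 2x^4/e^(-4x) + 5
The quotient is an ∞/∞ indeterminate form as x → -∞.
Compare growth rates of the dominant terms (exponentials ≫ polynomials ≫ logarithms), or apply L'Hôpital's rule; the quotient → 0.
Adding the constant: 0 + 5 = 5. Limit = 5.

Final answer: 5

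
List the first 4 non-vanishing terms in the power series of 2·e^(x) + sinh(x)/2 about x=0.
5·x^3/12 + x^2 + 5·x/2 + 2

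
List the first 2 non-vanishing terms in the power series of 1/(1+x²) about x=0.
1 - x^2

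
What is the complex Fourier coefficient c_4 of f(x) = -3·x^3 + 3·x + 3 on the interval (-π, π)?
Compute the real Fourier coefficients first: a_4 = 0, b_4 = -33/16 + 3·π^2/2.
Then c_4 = (a_4 − i·b_4)/2 = -3·i·π^2/4 + 33·i/32.

Final answer: -3·i·π^2/4 + 33·i/32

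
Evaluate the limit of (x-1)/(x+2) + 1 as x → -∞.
Evaluate the dominant behaviour as x → -∞; each term tends to a finite value or vanishes.
Limit = 2.

Final answer: 2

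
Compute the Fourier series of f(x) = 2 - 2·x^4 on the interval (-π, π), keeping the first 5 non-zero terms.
(-96 + 16·π^2)·cos(x) + (6 - 4·π^2)·cos(2·x) + (-32/27 + 16·π^2/9)·cos(3·x) + (3/8 - π^2)·cos(4·x) - 2·π^4/5 + 2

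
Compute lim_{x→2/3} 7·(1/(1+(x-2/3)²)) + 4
Direct substitution at x = 2/3 gives 11.

Final answer: 11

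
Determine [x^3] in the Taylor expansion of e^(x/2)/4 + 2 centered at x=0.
Expand to order 3: e^(x/2)/4 + 2 = x^3/192 + x^2/32 + x/8 + 9/4 + O(x^4).
The coefficient of x^3 is 1/192.

Final answer: 1/192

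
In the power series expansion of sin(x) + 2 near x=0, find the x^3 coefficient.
Expand to order 3: sin(x) + 2 = -x^3/6 + x + 2 + O(x^4).
The coefficient of x^3 is -1/6.

Final answer: -1/6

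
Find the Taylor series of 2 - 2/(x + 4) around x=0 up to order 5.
x^5/2048 - x^4/512 + x^3/128 - x^2/32 + x/8 + 3/2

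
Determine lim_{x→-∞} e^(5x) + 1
Evaluate the dominant behaviour as x → -∞; each term tends to a finite value or vanishes.
Limit = 1.

Final answer: 1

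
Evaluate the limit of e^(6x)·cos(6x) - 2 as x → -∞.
Evaluate the dominant behaviour as x → -∞; each term tends to a finite value or vanishes.
Limit = -2.

Final answer: -2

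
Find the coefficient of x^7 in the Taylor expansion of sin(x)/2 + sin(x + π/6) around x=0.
Expand to order 7: sin(x)/2 + sin(x + π/6) = x^7·(-√(3)/10080 - 1/10080) - x^6/1440 + x^5·(1/240 + √(3)/240) + x^4/48 + x^3·(-√(3)/12 - 1/12) - x^2/4 + x·(1/2 + √(3)/2) + 1/2 + O(x^8).
The coefficient of x^7 is -√(3)/10080 - 1/10080.

Final answer: -√(3)/10080 - 1/10080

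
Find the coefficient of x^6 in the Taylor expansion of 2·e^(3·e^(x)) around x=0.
Expand to order 6: 2·e^(3·e^(x)) = 4117·x^6·e^(3)/120 + 311·x^5·e^(3)/10 + 103·x^4·e^(3)/4 + 19·x^3·e^(3) + 12·x^2·e^(3) + 6·x·e^(3) + 2·e^(3) + O(x^7).
The coefficient of x^6 is 4117·e^(3)/120.

Final answer: 4117·e^(3)/120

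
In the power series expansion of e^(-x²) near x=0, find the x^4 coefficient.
Expand to order 4: e^(-x²) = x^4/2 - x^2 + 1 + O(x^5).
The coefficient of x^4 is 1/2.

Final answer: 1/2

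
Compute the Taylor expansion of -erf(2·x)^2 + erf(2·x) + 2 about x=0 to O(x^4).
-16·x^3/(3·√(π)) - 16·x^2/π + 4·x/√(π) + 2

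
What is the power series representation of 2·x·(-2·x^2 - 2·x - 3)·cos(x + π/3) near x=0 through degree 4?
x^4·(1 + 3·√(3)/2) + x^3·(-1/2 + 2·√(3)) + x^2·(-2 + 3·√(3)) - 3·x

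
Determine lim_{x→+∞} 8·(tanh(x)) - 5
Evaluate the dominant behaviour as x → +∞; each term tends to a finite value or vanishes.
Limit = 3.

Final answer: 3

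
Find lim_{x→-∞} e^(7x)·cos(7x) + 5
Evaluate the dominant behaviour as x → -∞; each term tends to a finite value or vanishes.
Limit = 5.

Final answer: 5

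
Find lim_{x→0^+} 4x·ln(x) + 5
The product is a 0·∞ indeterminate form at x → 0⁺.
Rewrite the product as 4·ln(x) / x^(-1) and apply L'Hôpital, or use the standard hierarchy x^(-1) ≫ |ln x| as x → 0⁺.
The indeterminate product → 0, so the limit = 5.

Final answer: 5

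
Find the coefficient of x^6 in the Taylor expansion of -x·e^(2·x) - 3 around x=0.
Expand to order 6: -x·e^(2·x) - 3 = -4·x^6/15 - 2·x^5/3 - 4·x^4/3 - 2·x^3 - 2·x^2 - x - 3 + O(x^7).
The coefficient of x^6 is -4/15.

Final answer: -4/15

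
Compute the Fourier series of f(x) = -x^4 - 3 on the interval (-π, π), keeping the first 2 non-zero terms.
(-48 + 8·π^2)·cos(x) - π^4/5 - 3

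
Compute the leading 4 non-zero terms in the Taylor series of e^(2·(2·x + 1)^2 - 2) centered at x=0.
448·x^3/3 + 40·x^2 + 8·x + 1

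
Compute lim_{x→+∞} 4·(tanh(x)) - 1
Evaluate the dominant behaviour as x → +∞; each term tends to a finite value or vanishes.
Limit = 3.

Final answer: 3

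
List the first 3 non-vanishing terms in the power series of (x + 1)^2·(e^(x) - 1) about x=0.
13·x^3/6 + 5·x^2/2 + x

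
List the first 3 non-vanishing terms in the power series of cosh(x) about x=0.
x^4/24 + x^2/2 + 1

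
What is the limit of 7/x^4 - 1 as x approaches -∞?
Evaluate the dominant behaviour as x → -∞; each term tends to a finite value or vanishes.
Limit = -1.

Final answer: -1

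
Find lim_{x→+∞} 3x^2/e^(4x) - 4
The quotient is an ∞/∞ indeterminate form as x → +∞.
The exponential denominator e^(4x) dominates the polynomial numerator (e^x ≫ x^2 as x → ∞), so the quotient → 0.
Adding the constant: 0 - 4 = -4. Limit = -4.

Final answer: -4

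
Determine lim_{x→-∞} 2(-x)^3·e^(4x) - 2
The product is a 0·∞ indeterminate form at x → -∞.
Rewrite the product as 2(-x)^3 / e^(-4x) (an ∞/∞ form) and apply L'Hôpital, or use the standard hierarchy e^(4|x|) ≫ |(-x)^3| as x → -∞.
The indeterminate product → 0, so the limit = -2.

Final answer: -2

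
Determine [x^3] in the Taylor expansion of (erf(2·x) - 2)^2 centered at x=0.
Expand to order 3: (erf(2·x) - 2)^2 = 64·x^3/(3·√(π)) + 16·x^2/π - 16·x/√(π) + 4 + O(x^4).
The coefficient of x^3 is 64/(3·√(π)).

Final answer: 64/(3·√(π))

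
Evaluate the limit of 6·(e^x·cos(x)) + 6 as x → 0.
Direct substitution at x = 0 gives 12.

Final answer: 12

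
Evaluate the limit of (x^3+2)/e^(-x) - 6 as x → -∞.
The quotient is an ∞/∞ indeterminate form as x → -∞.
Compare growth rates of the dominant terms (exponentials ≫ polynomials ≫ logarithms), or apply L'Hôpital's rule; the quotient → 0.
Adding the constant: 0 - 6 = -6. Limit = -6.

Final answer: -6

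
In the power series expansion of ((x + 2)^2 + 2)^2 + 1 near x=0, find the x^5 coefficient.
Expand to order 5: ((x + 2)^2 + 2)^2 + 1 = x^4 + 8·x^3 + 28·x^2 + 48·x + 37 + O(x^6).
The coefficient of x^5 is 0.

Final answer: 0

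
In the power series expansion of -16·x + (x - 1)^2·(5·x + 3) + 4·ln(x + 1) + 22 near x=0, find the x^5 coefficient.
Expand to order 5: -16·x + (x - 1)^2·(5·x + 3) + 4·ln(x + 1) + 22 = 4·x^5/5 - x^4 + 19·x^3/3 - 9·x^2 - 13·x + 25 + O(x^6).
The coefficient of x^5 is 4/5.

Final answer: 4/5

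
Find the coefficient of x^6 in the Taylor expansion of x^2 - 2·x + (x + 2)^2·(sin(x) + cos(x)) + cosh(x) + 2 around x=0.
Expand to order 6: x^2 - 2·x + (x + 2)^2·(sin(x) + cos(x)) + cosh(x) + 2 = 17·x^6/240 + x^5/30 - 23·x^4/24 - 5·x^3/3 + 9·x^2/2 + 6·x + 7 + O(x^7).
The coefficient of x^6 is 17/240.

Final answer: 17/240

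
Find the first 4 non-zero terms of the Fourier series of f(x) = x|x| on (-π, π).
(-8 + 2·π^2)·sin(x)/π - π·sin(2·x) + (-8 + 18·π^2)·sin(3·x)/(27·π) - π·sin(4·x)/2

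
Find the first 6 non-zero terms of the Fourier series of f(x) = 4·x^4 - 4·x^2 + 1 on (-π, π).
(208 - 32·π^2)·cos(x) + (-16 + 8·π^2)·cos(2·x) + (112/27 - 32·π^2/9)·cos(3·x) + (-7/4 + 2·π^2)·cos(4·x) + (592/625 - 32·π^2/25)·cos(5·x) - 4·π^2/3 + 1 + 4·π^4/5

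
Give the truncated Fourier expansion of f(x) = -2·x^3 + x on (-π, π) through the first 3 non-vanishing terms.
(26 - 4·π^2)·sin(x) + (-4 + 2·π^2)·sin(2·x) + (14/9 - 4·π^2/3)·sin(3·x)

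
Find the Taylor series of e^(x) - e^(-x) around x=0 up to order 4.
x^3/3 + 2·x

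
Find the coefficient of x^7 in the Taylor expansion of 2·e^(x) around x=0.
Expand to order 7: 2·e^(x) = x^7/2520 + x^6/360 + x^5/60 + x^4/12 + x^3/3 + x^2 + 2·x + 2 + O(x^8).
The coefficient of x^7 is 1/2520.

Final answer: 1/2520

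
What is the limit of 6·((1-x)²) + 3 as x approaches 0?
Direct substitution at x = 0 gives 9.

Final answer: 9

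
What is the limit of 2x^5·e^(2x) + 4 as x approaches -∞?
The product is a 0·∞ indeterminate form at x → -∞.
Rewrite the product as 2x^5 / e^(-2x) (an ∞/∞ form) and apply L'Hôpital, or use the standard hierarchy e^(2|x|) ≫ |x^5| as x → -∞.
The indeterminate product → 0, so the limit = 4.

Final answer: 4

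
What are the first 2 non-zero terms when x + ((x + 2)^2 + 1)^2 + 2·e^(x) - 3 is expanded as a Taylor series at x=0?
43·x + 24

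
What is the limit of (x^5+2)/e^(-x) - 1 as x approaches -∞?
The quotient is an ∞/∞ indeterminate form as x → -∞.
Compare growth rates of the dominant terms (exponentials ≫ polynomials ≫ logarithms), or apply L'Hôpital's rule; the quotient → 0.
Adding the constant: 0 - 1 = -1. Limit = -1.

Final answer: -1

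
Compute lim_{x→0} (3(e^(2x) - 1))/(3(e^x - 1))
Both numerator and denominator → 0 as x → 0; this is a 0/0 indeterminate form.
Expand each to leading order near x = 0: numerator ~ 6·x, denominator ~ 3·x.
The limit of the ratio is 2.

Final answer: 2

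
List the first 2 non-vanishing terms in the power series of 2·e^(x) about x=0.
2·x + 2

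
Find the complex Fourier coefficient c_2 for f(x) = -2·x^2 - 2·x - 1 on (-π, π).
Compute the real Fourier coefficients first: a_2 = -2, b_2 = 2.
Then c_2 = (a_2 − i·b_2)/2 = -1 - i.

Final answer: -1 - i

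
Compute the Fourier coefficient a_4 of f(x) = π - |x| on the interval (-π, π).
a_4 = (1/π) ∫_{-π}^{π} f(x)·cos(4x) dx.
Evaluate the integral (use parity and integration by parts as needed): a_4 = 0.

Final answer: 0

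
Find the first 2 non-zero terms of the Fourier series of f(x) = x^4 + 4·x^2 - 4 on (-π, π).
(32 - 8·π^2)·cos(x) - 4 + 4·π^2/3 + π^4/5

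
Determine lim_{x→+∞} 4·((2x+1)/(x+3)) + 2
Evaluate the dominant behaviour as x → +∞; each term tends to a finite value or vanishes.
Limit = 10.

Final answer: 10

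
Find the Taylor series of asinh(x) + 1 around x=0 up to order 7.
-5·x^7/112 + 3·x^5/40 - x^3/6 + x + 1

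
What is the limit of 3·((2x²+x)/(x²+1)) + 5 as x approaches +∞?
Evaluate the dominant behaviour as x → +∞; each term tends to a finite value or vanishes.
Limit = 11.

Final answer: 11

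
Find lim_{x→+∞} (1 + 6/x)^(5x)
As x → +∞: write (1 + 6/x)^(5x) = ((1 + 6/x)^x)^5 → (e^6)^5 = e^30.
Limit = e^(30).

Final answer: e^(30)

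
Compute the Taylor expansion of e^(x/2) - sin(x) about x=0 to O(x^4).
3·x^3/16 + x^2/8 - x/2 + 1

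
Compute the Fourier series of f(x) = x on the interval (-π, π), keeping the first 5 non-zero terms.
2·sin(x) - sin(2·x) + 2·sin(3·x)/3 - sin(4·x)/2 + 2·sin(5·x)/5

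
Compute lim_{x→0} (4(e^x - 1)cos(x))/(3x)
Both numerator and denominator → 0 as x → 0; this is a 0/0 indeterminate form.
Expand each to leading order near x = 0: numerator ~ 4·x, denominator ~ 3·x.
The limit of the ratio is 4/3.

Final answer: 4/3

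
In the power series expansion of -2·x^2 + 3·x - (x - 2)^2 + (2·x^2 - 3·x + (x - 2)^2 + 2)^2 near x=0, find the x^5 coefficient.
Expand to order 5: -2·x^2 + 3·x - (x - 2)^2 + (2·x^2 - 3·x + (x - 2)^2 + 2)^2 = 9·x^4 - 42·x^3 + 82·x^2 - 77·x + 32 + O(x^6).
The coefficient of x^5 is 0.

Final answer: 0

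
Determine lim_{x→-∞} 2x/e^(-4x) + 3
The quotient is an ∞/∞ indeterminate form as x → -∞.
Compare growth rates of the dominant terms (exponentials ≫ polynomials ≫ logarithms), or apply L'Hôpital's rule; the quotient → 0.
Adding the constant: 0 + 3 = 3. Limit = 3.

Final answer: 3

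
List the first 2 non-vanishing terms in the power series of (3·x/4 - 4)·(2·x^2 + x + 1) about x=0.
-13·x/4 - 4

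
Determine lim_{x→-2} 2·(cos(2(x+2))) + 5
Direct substitution at x = -2 gives 7.

Final answer: 7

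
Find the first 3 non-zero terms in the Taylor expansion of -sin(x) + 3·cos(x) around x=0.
-3·x^2/2 - x + 3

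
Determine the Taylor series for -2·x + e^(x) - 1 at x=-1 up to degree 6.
(1 + e)·e^(-1) + (1 - 2·e)·e^(-1)·(x + 1) + e^(-1)·(x + 1)^2/2 + e^(-1)·(x + 1)^3/6 + e^(-1)·(x + 1)^4/24 + e^(-1)·(x + 1)^5/120 + e^(-1)·(x + 1)^6/720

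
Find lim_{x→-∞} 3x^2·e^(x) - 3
The product is a 0·∞ indeterminate form at x → -∞.
Rewrite the product as 3x^2 / e^(-x) (an ∞/∞ form) and apply L'Hôpital, or use the standard hierarchy e^(|x|) ≫ |x^2| as x → -∞.
The indeterminate product → 0, so the limit = -3.

Final answer: -3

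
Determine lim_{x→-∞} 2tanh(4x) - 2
Evaluate the dominant behaviour as x → -∞; each term tends to a finite value or vanishes.
Limit = -4.

Final answer: -4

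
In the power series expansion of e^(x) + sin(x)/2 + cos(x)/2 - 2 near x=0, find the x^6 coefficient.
Expand to order 6: e^(x) + sin(x)/2 + cos(x)/2 - 2 = x^6/1440 + x^5/80 + x^4/16 + x^3/12 + x^2/4 + 3·x/2 - 1/2 + O(x^7).
The coefficient of x^6 is 1/1440.

Final answer: 1/1440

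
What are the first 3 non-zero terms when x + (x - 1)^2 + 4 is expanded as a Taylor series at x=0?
x^2 - x + 5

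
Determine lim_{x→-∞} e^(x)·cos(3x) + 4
Evaluate the dominant behaviour as x → -∞; each term tends to a finite value or vanishes.
Limit = 4.

Final answer: 4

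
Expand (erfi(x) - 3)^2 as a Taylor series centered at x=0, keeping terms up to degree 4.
8·x^4/(3·π) - 4·x^3/√(π) + 4·x^2/π - 12·x/√(π) + 9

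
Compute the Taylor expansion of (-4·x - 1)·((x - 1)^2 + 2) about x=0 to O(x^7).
-4·x^3 + 7·x^2 - 10·x - 3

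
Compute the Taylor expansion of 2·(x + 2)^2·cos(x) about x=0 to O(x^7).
13·x^6/180 + x^5/3 - 2·x^4/3 - 4·x^3 - 2·x^2 + 8·x + 8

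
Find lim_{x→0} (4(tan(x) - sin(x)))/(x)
Both numerator and denominator → 0 as x → 0; this is a 0/0 indeterminate form.
Expand each to leading order near x = 0: numerator ~ 2·x^3, denominator ~ x.
The limit of the ratio is 0.

Final answer: 0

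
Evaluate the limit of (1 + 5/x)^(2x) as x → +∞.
As x → +∞: write (1 + 5/x)^(2x) = ((1 + 5/x)^x)^2 → (e^5)^2 = e^10.
Limit = e^(10).

Final answer: e^(10)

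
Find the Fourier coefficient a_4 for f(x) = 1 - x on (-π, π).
a_4 = (1/π) ∫_{-π}^{π} f(x)·cos(4x) dx.
Evaluate the integral (use parity and integration by parts as needed): a_4 = 0.

Final answer: 0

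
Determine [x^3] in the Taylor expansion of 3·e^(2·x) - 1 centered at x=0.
Expand to order 3: 3·e^(2·x) - 1 = 4·x^3 + 6·x^2 + 6·x + 2 + O(x^4).
The coefficient of x^3 is 4.

Final answer: 4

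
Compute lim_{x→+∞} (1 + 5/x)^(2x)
As x → +∞: write (1 + 5/x)^(2x) = ((1 + 5/x)^x)^2 → (e^5)^2 = e^10.
Limit = e^(10).

Final answer: e^(10)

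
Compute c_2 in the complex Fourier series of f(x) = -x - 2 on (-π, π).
Compute the real Fourier coefficients first: a_2 = 0, b_2 = 1.
Then c_2 = (a_2 − i·b_2)/2 = -i/2.

Final answer: -i/2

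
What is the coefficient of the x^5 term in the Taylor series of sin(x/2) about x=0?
Expand to order 5: sin(x/2) = x^5/3840 - x^3/48 + x/2 + O(x^6).
The coefficient of x^5 is 1/3840.

Final answer: 1/3840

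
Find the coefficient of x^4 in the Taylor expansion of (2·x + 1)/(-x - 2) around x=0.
Expand to order 4: (2·x + 1)/(-x - 2) = 3·x^4/32 - 3·x^3/16 + 3·x^2/8 - 3·x/4 - 1/2 + O(x^5).
The coefficient of x^4 is 3/32.

Final answer: 3/32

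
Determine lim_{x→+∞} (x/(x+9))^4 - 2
As x → +∞: x/(x+9) = 1/(1 + 9/x) → 1, and the 4th power of a limit-1 base also → 1; with the additive constant, 1 - 2 = -1.
Limit = -1.

Final answer: -1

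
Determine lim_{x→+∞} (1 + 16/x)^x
As x → +∞: this is the defining limit (1 + 16/x)^x → e^16.
Limit = e^(16).

Final answer: e^(16)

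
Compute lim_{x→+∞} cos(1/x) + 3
Evaluate the dominant behaviour as x → +∞; each term tends to a finite value or vanishes.
Limit = 4.

Final answer: 4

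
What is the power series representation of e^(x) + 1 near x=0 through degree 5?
x^5/120 + x^4/24 + x^3/6 + x^2/2 + x + 2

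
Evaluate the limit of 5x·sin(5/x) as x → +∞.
As x → +∞: let u = 5/x → 0⁺; then 5·x·sin(5/x) = 5·5·sin(u)/u → 5·5·1 = 25.
Limit = 25.

Final answer: 25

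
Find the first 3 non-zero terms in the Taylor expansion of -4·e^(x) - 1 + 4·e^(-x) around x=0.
-4·x^3/3 - 8·x - 1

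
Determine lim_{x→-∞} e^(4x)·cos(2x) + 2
Evaluate the dominant behaviour as x → -∞; each term tends to a finite value or vanishes.
Limit = 2.

Final answer: 2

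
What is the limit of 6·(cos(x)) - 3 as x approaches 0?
Direct substitution at x = 0 gives 3.

Final answer: 3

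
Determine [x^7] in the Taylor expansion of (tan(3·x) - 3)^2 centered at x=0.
Expand to order 7: (tan(3·x) - 3)^2 = -24786·x^7/35 + 1377·x^6/5 - 972·x^5/5 + 54·x^4 - 54·x^3 + 9·x^2 - 18·x + 9 + O(x^8).
The coefficient of x^7 is -24786/35.

Final answer: -24786/35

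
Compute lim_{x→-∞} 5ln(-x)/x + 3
The quotient is an ∞/∞ indeterminate form as x → -∞.
Compare growth rates of the dominant terms (exponentials ≫ polynomials ≫ logarithms), or apply L'Hôpital's rule; the quotient → 0.
Adding the constant: 0 + 3 = 3. Limit = 3.

Final answer: 3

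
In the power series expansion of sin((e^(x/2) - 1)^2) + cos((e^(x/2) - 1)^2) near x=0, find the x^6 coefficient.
Expand to order 6: sin((e^(x/2) - 1)^2) + cos((e^(x/2) - 1)^2) = -419·x^6/23040 - 3·x^5/128 + x^4/192 + x^3/8 + x^2/4 + 1 + O(x^7).
The coefficient of x^6 is -419/23040.

Final answer: -419/23040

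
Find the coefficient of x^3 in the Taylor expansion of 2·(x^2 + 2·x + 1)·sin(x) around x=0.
Expand to order 3: 2·(x^2 + 2·x + 1)·sin(x) = 5·x^3/3 + 4·x^2 + 2·x + O(x^4).
The coefficient of x^3 is 5/3.

Final answer: 5/3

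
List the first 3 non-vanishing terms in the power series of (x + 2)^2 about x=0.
x^2 + 4·x + 4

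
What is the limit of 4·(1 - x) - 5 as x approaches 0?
Direct substitution at x = 0 gives -1.

Final answer: -1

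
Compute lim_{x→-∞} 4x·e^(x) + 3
The product is a 0·∞ indeterminate form at x → -∞.
Rewrite the product as 4x / e^(-x) (an ∞/∞ form) and apply L'Hôpital, or use the standard hierarchy e^(|x|) ≫ |x| as x → -∞.
The indeterminate product → 0, so the limit = 3.

Final answer: 3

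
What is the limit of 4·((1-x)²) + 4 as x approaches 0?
Direct substitution at x = 0 gives 8.

Final answer: 8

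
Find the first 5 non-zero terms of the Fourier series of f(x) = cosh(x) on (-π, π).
-cos(x)·sinh(π)/π + 2·cos(2·x)·sinh(π)/(5·π) - cos(3·x)·sinh(π)/(5·π) + 2·cos(4·x)·sinh(π)/(17·π) + sinh(π)/π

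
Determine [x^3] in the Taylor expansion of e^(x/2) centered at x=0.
Expand to order 3: e^(x/2) = x^3/48 + x^2/8 + x/2 + 1 + O(x^4).
The coefficient of x^3 is 1/48.

Final answer: 1/48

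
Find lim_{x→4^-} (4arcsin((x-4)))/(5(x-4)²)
Both numerator and denominator → 0 as x → 4^-; this is a 0/0 indeterminate form.
Expand each to leading order near x = 4: numerator ~ 4·(x - 4), denominator ~ 5·(x - 4)^2.
The limit of the ratio is -∞.

Final answer: -∞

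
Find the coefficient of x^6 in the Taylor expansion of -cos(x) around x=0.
Expand to order 6: -cos(x) = x^6/720 - x^4/24 + x^2/2 - 1 + O(x^7).
The coefficient of x^6 is 1/720.

Final answer: 1/720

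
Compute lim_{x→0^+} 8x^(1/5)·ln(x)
This is a 0·∞ indeterminate form at x → 0⁺.
Rewrite the product as 8·ln(x) / x^(-1/5) and apply L'Hôpital, or use the standard hierarchy x^(-1/5) ≫ |ln x| as x → 0⁺.
The indeterminate product → 0, so the limit = 0.

Final answer: 0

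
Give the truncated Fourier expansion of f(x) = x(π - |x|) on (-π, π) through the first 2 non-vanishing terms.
8·sin(x)/π + 8·sin(3·x)/(27·π)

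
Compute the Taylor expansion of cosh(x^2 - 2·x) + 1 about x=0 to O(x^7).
49·x^6/45 - 4·x^5/3 + 7·x^4/6 - 2·x^3 + 2·x^2 + 2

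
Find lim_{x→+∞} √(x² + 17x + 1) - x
This is an ∞ − ∞ indeterminate form.
Multiply and divide by the conjugate √(x²+17x + 1) + x; the x² terms cancel, leaving (17x + 1)/(√(x²+17x + 1)+x) → 17/2.
Limit = 17/2.

Final answer: 17/2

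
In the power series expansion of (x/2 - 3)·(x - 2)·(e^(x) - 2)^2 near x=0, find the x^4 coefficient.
Expand to order 4: (x/2 - 3)·(x - 2)·(e^(x) - 2)^2 = x^4/3 + 3·x^3 + 17·x^2/2 - 16·x + 6 + O(x^5).
The coefficient of x^4 is 1/3.

Final answer: 1/3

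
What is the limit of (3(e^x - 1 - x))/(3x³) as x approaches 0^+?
Both numerator and denominator → 0 as x → 0^+; this is a 0/0 indeterminate form.
Expand each to leading order near x = 0: numerator ~ 3·x^2/2, denominator ~ 3·x^3.
The limit of the ratio is ∞.

Final answer: ∞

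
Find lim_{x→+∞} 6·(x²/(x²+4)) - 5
Evaluate the dominant behaviour as x → +∞; each term tends to a finite value or vanishes.
Limit = 1.

Final answer: 1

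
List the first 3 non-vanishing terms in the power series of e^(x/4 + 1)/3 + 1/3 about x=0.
e·x^2/96 + e·x/12 + 1/3 + e/3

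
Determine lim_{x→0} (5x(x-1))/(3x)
Both numerator and denominator → 0 as x → 0; this is a 0/0 indeterminate form.
Expand each to leading order near x = 0: numerator ~ -5·x, denominator ~ 3·x.
The limit of the ratio is -5/3.

Final answer: -5/3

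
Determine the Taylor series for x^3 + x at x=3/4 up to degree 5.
75/64 + 43·(x - 3/4)/16 + 9·(x - 3/4)^2/4 + (x - 3/4)^3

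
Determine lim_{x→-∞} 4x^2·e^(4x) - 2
The product is a 0·∞ indeterminate form at x → -∞.
Rewrite the product as 4x^2 / e^(-4x) (an ∞/∞ form) and apply L'Hôpital, or use the standard hierarchy e^(4|x|) ≫ |x^2| as x → -∞.
The indeterminate product → 0, so the limit = -2.

Final answer: -2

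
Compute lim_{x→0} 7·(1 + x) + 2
Direct substitution at x = 0 gives 9.

Final answer: 9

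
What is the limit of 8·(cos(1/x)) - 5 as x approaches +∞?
Evaluate the dominant behaviour as x → +∞; each term tends to a finite value or vanishes.
Limit = 3.

Final answer: 3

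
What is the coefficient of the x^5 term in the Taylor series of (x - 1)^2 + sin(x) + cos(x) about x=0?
Expand to order 5: (x - 1)^2 + sin(x) + cos(x) = x^5/120 + x^4/24 - x^3/6 + x^2/2 - x + 2 + O(x^6).
The coefficient of x^5 is 1/120.

Final answer: 1/120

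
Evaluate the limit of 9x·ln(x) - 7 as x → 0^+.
The product is a 0·∞ indeterminate form at x → 0⁺.
Rewrite the product as 9·ln(x) / x^(-1) and apply L'Hôpital, or use the standard hierarchy x^(-1) ≫ |ln x| as x → 0⁺.
The indeterminate product → 0, so the limit = -7.

Final answer: -7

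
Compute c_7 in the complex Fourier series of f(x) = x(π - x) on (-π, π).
Compute the real Fourier coefficients first: a_7 = 4/49, b_7 = 2·π/7.
Then c_7 = (a_7 − i·b_7)/2 = 2/49 - i·π/7.

Final answer: 2/49 - i·π/7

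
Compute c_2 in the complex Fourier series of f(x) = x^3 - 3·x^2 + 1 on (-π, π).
Compute the real Fourier coefficients first: a_2 = -3, b_2 = 3/2 - π^2.
Then c_2 = (a_2 − i·b_2)/2 = -3/2 - 3·i/4 + i·π^2/2.

Final answer: -3/2 - 3·i/4 + i·π^2/2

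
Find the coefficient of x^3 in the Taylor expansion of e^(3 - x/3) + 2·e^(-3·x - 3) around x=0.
Expand to order 3: e^(3 - x/3) + 2·e^(-3·x - 3) = x^3·(-9·e^(-3) - e^(3)/162) + x^2·(9·e^(-3) + e^(3)/18) + x·(-e^(3)/3 - 6·e^(-3)) + 2·e^(-3) + e^(3) + O(x^4).
The coefficient of x^3 is -9·e^(-3) - e^(3)/162.

Final answer: -9·e^(-3) - e^(3)/162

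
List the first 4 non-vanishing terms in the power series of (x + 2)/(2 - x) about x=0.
x^3/4 + x^2/2 + x + 1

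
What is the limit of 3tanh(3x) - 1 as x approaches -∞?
Evaluate the dominant behaviour as x → -∞; each term tends to a finite value or vanishes.
Limit = -4.

Final answer: -4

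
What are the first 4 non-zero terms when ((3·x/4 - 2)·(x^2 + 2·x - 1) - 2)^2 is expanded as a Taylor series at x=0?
-3·x^5/4 - 55·x^4/8 + 19·x^3/4 + 361·x^2/16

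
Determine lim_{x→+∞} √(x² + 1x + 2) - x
This is an ∞ − ∞ indeterminate form.
Multiply and divide by the conjugate √(x²+1x + 2) + x; the x² terms cancel, leaving (1x + 2)/(√(x²+1x + 2)+x) → 1/2.
Limit = 1/2.

Final answer: 1/2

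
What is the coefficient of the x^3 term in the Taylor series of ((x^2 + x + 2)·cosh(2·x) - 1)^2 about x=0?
Expand to order 3: ((x^2 + x + 2)·cosh(2·x) - 1)^2 = 14·x^3 + 11·x^2 + 2·x + 1 + O(x^4).
The coefficient of x^3 is 14.

Final answer: 14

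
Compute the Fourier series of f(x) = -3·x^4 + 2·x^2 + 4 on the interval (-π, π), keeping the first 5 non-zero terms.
(-152 + 24·π^2)·cos(x) + (11 - 6·π^2)·cos(2·x) + (-8/3 + 8·π^2/3)·cos(3·x) + (17/16 - 3·π^2/2)·cos(4·x) - 3·π^4/5 + 4 + 2·π^2/3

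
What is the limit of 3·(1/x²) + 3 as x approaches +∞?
Evaluate the dominant behaviour as x → +∞; each term tends to a finite value or vanishes.
Limit = 3.

Final answer: 3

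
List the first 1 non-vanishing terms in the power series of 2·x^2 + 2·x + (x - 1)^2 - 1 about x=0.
3·x^2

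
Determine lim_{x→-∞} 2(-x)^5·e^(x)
This is a 0·∞ indeterminate form at x → -∞.
Rewrite the product as 2(-x)^5 / e^(-x) (an ∞/∞ form) and apply L'Hôpital, or use the standard hierarchy e^(|x|) ≫ |(-x)^5| as x → -∞.
The indeterminate product → 0, so the limit = 0.

Final answer: 0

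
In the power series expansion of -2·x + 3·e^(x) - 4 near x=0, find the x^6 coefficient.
Expand to order 6: -2·x + 3·e^(x) - 4 = x^6/240 + x^5/40 + x^4/8 + x^3/2 + 3·x^2/2 + x - 1 + O(x^7).
The coefficient of x^6 is 1/240.

Final answer: 1/240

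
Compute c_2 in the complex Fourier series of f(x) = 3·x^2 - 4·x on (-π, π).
Compute the real Fourier coefficients first: a_2 = 3, b_2 = 4.
Then c_2 = (a_2 − i·b_2)/2 = 3/2 - 2·i.

Final answer: 3/2 - 2·i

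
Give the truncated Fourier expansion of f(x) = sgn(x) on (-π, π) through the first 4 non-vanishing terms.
4·sin(x)/π + 4·sin(3·x)/(3·π) + 4·sin(5·x)/(5·π) + 4·sin(7·x)/(7·π)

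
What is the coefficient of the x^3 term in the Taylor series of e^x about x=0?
Expand to order 3: e^x = x^3/6 + x^2/2 + x + 1 + O(x^4).
The coefficient of x^3 is 1/6.

Final answer: 1/6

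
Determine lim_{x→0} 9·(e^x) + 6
Direct substitution at x = 0 gives 15.

Final answer: 15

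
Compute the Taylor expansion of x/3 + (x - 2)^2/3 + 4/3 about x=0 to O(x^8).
x^2/3 - x + 8/3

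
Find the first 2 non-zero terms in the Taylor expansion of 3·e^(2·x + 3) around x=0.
6·x·e^(3) + 3·e^(3)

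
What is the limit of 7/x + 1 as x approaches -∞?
Evaluate the dominant behaviour as x → -∞; each term tends to a finite value or vanishes.
Limit = 1.

Final answer: 1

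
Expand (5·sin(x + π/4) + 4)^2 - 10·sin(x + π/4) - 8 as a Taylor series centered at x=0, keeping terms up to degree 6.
x^6·((5·√(2)/2 + 4)^2·(-√(2)/(144·(5·√(2)/2 + 4)) + 5/(144·(5·√(2)/2 + 4)^2)) + √(2)/144) + x^5·(-√(2)/24 + (5·√(2)/2 + 4)^2·(√(2)/(24·(5·√(2)/2 + 4)) + 25/(8·(5·√(2)/2 + 4)^2))) + x^4·(-5·√(2)/24 + (5·√(2)/2 + 4)^2·(-25/(24·(5·√(2)/2 + 4)^2) + 5·√(2)/(24·(5·√(2)/2 + 4)))) + x^3·((5·√(2)/2 + 4)^2·(-25/(2·(5·√(2)/2 + 4)^2) - 5·√(2)/(6·(5·√(2)/2 + 4))) + 5·√(2)/6) + x^2·((5·√(2)/2 + 4)^2·(-5·√(2)/(2·(5·√(2)/2 + 4)) + 25/(2·(5·√(2)/2 + 4)^2)) + 5·√(2)/2) + x·(-5·√(2) + 5·√(2)·(5·√(2)/2 + 4)) - 8 - 5·√(2) + (5·√(2)/2 + 4)^2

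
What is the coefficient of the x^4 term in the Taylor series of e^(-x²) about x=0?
Expand to order 4: e^(-x²) = x^4/2 - x^2 + 1 + O(x^5).
The coefficient of x^4 is 1/2.

Final answer: 1/2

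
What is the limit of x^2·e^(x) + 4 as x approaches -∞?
The product is a 0·∞ indeterminate form at x → -∞.
Rewrite the product as x^2 / e^(-x) (an ∞/∞ form) and apply L'Hôpital, or use the standard hierarchy e^(|x|) ≫ |x^2| as x → -∞.
The indeterminate product → 0, so the limit = 4.

Final answer: 4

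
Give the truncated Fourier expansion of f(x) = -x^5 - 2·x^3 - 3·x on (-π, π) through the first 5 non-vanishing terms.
(-222 - 2·π^4 + 36·π^2)·sin(x) + (-3·π^2 + 15/2 + π^4)·sin(2·x) + (-2·π^4/3 - 170/81 + 4·π^2/27)·sin(3·x) + (87/64 + 3·π^2/8 + π^4/2)·sin(4·x) + (-2·π^4/5 - 12·π^2/25 - 678/625)·sin(5·x)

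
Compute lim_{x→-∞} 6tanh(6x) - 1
Evaluate the dominant behaviour as x → -∞; each term tends to a finite value or vanishes.
Limit = -7.

Final answer: -7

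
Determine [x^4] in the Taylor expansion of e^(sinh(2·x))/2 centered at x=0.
Expand to order 4: e^(sinh(2·x))/2 = 5·x^4/3 + 4·x^3/3 + x^2 + x + 1/2 + O(x^5).
The coefficient of x^4 is 5/3.

Final answer: 5/3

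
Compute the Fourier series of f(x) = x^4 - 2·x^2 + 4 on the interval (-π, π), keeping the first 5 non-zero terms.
(56 - 8·π^2)·cos(x) + (-5 + 2·π^2)·cos(2·x) + (40/27 - 8·π^2/9)·cos(3·x) + (-11/16 + π^2/2)·cos(4·x) - 2·π^2/3 + 4 + π^4/5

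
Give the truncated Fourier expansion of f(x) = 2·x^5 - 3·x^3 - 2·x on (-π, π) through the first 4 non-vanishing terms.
(-86·π^2 + 4·π^4 + 512)·sin(x) + (-2·π^4 - 35/2 + 13·π^2)·sin(2·x) + (-134·π^2/27 + 160/81 + 4·π^4/3)·sin(3·x) + (-π^4 - 1/32 + 11·π^2/4)·sin(4·x)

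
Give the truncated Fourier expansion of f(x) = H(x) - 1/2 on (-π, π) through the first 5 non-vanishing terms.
2·sin(x)/π + 2·sin(3·x)/(3·π) + 2·sin(5·x)/(5·π) + 2·sin(7·x)/(7·π) + 2·sin(9·x)/(9·π)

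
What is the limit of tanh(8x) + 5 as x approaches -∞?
Evaluate the dominant behaviour as x → -∞; each term tends to a finite value or vanishes.
Limit = 4.

Final answer: 4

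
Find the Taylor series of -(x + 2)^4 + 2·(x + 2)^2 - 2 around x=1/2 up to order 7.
-457/16 - 105·(x - 1/2)/2 - 71·(x - 1/2)^2/2 - 10·(x - 1/2)^3 - (x - 1/2)^4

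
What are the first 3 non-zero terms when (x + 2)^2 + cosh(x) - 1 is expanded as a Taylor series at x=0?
3·x^2/2 + 4·x + 4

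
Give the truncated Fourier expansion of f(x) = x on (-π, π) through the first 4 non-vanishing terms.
2·sin(x) - sin(2·x) + 2·sin(3·x)/3 - sin(4·x)/2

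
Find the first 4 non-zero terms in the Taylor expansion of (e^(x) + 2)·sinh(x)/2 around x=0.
x^4/6 + x^3/2 + x^2/2 + 3·x/2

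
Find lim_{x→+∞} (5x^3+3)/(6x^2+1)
This is an ∞/∞ indeterminate form as x → +∞.
Divide numerator and denominator by x^3 and let the lower-order terms vanish; the numerator's degree 3 exceeds the denominator's degree 2, so the quotient diverges.
Limit = ∞.

Final answer: ∞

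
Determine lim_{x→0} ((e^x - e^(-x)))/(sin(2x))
Both numerator and denominator → 0 as x → 0; this is a 0/0 indeterminate form.
Expand each to leading order near x = 0: numerator ~ 2·x, denominator ~ 2·x.
The limit of the ratio is 1.

Final answer: 1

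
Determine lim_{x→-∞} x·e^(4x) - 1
The product is a 0·∞ indeterminate form at x → -∞.
Rewrite the product as x / e^(-4x) (an ∞/∞ form) and apply L'Hôpital, or use the standard hierarchy e^(4|x|) ≫ |x| as x → -∞.
The indeterminate product → 0, so the limit = -1.

Final answer: -1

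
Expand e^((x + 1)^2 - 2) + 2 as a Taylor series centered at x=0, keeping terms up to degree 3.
10·x^3·e^(-1)/3 + 3·x^2·e^(-1) + 2·x·e^(-1) + e^(-1) + 2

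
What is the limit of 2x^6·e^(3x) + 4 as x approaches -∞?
The product is a 0·∞ indeterminate form at x → -∞.
Rewrite the product as 2x^6 / e^(-3x) (an ∞/∞ form) and apply L'Hôpital, or use the standard hierarchy e^(3|x|) ≫ |x^6| as x → -∞.
The indeterminate product → 0, so the limit = 4.

Final answer: 4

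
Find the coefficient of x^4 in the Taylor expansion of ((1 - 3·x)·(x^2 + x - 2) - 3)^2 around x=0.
Expand to order 4: ((1 - 3·x)·(x^2 + x - 2) - 3)^2 = -38·x^4 + 2·x^3 + 69·x^2 - 70·x + 25 + O(x^5).
The coefficient of x^4 is -38.

Final answer: -38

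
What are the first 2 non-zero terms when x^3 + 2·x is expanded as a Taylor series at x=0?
x^3 + 2·x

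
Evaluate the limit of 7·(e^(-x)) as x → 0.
Direct substitution at x = 0 gives 7.

Final answer: 7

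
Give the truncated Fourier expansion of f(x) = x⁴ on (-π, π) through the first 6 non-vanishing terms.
(48 - 8·π^2)·cos(x) + (-3 + 2·π^2)·cos(2·x) + (16/27 - 8·π^2/9)·cos(3·x) + (-3/16 + π^2/2)·cos(4·x) + (48/625 - 8·π^2/25)·cos(5·x) + π^4/5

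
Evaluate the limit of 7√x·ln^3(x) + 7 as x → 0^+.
The product is a 0·∞ indeterminate form at x → 0⁺.
Rewrite the product as 7·ln^3(x) / x^(-1/2) and apply L'Hôpital, or use the standard hierarchy x^(-1/2) ≫ |ln x|^3 as x → 0⁺.
The indeterminate product → 0, so the limit = 7.

Final answer: 7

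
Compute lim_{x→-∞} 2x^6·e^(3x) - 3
The product is a 0·∞ indeterminate form at x → -∞.
Rewrite the product as 2x^6 / e^(-3x) (an ∞/∞ form) and apply L'Hôpital, or use the standard hierarchy e^(3|x|) ≫ |x^6| as x → -∞.
The indeterminate product → 0, so the limit = -3.

Final answer: -3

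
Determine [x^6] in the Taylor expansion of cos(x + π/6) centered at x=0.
Expand to order 6: cos(x + π/6) = -√(3)·x^6/1440 - x^5/240 + √(3)·x^4/48 + x^3/12 - √(3)·x^2/4 - x/2 + √(3)/2 + O(x^7).
The coefficient of x^6 is -√(3)/1440.

Final answer: -√(3)/1440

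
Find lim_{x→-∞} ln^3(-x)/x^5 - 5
The quotient is an ∞/∞ indeterminate form as x → -∞.
Compare growth rates of the dominant terms (exponentials ≫ polynomials ≫ logarithms), or apply L'Hôpital's rule; the quotient → 0.
Adding the constant: 0 - 5 = -5. Limit = -5.

Final answer: -5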